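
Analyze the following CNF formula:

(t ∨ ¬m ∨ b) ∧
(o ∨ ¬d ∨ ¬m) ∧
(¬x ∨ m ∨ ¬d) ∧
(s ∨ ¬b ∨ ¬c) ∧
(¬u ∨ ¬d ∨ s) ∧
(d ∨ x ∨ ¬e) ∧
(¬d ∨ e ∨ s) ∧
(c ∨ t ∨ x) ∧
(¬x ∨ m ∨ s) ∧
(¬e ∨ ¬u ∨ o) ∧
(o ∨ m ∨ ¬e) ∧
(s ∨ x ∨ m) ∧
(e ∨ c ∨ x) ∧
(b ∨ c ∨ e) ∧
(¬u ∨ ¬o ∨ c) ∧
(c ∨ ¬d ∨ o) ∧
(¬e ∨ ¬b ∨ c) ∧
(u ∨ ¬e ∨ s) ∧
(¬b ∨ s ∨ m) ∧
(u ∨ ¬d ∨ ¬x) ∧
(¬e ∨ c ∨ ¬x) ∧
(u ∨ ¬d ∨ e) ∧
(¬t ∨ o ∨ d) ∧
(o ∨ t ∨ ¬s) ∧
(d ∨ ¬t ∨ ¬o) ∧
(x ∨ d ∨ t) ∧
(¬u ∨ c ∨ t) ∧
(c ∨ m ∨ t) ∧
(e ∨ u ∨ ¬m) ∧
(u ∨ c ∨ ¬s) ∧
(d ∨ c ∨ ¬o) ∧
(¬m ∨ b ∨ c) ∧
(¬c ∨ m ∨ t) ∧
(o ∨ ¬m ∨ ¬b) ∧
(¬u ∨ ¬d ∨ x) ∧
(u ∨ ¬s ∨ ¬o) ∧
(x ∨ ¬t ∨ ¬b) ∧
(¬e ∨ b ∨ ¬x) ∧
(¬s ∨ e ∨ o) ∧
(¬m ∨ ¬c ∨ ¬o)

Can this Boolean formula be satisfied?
No

No, the formula is not satisfiable.

No assignment of truth values to the variables can make all 40 clauses true simultaneously.

The formula is UNSAT (unsatisfiable).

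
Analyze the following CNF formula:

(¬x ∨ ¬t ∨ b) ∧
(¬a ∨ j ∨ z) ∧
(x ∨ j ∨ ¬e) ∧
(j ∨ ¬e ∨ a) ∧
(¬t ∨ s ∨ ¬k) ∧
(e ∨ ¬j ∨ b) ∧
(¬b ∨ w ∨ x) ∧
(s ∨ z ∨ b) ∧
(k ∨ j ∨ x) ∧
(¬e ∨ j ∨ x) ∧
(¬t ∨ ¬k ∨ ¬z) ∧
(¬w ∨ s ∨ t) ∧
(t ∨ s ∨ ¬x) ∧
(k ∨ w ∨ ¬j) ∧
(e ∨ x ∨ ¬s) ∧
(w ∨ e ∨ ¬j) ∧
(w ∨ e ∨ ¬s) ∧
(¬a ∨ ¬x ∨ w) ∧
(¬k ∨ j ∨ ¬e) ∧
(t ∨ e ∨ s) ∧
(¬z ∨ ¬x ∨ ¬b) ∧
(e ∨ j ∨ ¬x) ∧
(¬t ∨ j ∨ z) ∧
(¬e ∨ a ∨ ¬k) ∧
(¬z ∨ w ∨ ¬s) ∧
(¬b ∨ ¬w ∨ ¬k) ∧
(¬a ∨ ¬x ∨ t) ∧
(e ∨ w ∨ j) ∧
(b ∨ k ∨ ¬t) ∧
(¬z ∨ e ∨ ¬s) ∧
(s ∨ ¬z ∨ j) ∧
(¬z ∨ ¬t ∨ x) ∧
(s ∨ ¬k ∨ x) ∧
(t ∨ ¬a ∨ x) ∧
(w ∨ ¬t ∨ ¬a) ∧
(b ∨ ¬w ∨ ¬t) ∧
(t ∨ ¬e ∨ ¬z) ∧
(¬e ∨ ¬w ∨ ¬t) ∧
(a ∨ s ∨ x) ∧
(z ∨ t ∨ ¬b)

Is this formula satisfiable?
Yes

Yes, the formula is satisfiable.

One satisfying assignment is: a=True, b=True, t=True, s=False, w=True, e=False, x=False, j=True, z=False, k=False

Verification: With this assignment, all 40 clauses evaluate to true.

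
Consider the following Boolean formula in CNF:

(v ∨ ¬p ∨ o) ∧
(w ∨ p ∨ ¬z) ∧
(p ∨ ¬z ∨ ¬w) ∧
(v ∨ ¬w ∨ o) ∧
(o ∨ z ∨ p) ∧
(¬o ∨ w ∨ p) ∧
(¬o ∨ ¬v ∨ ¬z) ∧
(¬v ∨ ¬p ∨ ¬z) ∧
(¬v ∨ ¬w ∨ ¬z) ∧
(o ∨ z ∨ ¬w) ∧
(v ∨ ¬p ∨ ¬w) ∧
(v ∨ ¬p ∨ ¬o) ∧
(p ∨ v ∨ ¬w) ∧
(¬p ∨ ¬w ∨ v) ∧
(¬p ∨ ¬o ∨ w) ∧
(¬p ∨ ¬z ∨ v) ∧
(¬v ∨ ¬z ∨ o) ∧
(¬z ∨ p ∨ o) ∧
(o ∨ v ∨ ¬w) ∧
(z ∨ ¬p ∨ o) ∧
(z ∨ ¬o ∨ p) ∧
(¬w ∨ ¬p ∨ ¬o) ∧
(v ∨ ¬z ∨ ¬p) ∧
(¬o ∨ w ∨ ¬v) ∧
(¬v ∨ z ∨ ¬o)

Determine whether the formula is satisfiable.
No

No, the formula is not satisfiable.

No assignment of truth values to the variables can make all 25 clauses true simultaneously.

The formula is UNSAT (unsatisfiable).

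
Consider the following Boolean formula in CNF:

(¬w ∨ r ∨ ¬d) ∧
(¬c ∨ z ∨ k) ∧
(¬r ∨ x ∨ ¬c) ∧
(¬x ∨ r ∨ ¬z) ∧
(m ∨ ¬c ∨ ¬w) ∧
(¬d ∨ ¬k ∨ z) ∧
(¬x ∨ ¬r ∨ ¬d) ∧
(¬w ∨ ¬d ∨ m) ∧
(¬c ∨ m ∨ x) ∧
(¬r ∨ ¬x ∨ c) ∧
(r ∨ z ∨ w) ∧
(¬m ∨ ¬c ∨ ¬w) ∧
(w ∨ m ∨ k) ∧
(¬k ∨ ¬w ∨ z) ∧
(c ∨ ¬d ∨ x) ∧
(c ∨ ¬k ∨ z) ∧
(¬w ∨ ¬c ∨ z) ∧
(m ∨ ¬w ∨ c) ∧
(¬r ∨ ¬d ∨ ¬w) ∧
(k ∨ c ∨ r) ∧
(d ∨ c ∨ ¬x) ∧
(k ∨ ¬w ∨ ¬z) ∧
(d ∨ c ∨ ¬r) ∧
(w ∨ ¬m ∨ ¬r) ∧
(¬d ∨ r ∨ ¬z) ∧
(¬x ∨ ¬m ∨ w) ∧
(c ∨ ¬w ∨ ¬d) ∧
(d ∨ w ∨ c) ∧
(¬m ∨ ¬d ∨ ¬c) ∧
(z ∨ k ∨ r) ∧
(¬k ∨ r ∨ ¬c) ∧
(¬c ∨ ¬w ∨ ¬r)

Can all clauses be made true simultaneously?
Yes

Yes, the formula is satisfiable.

One satisfying assignment is: m=True, z=True, x=False, c=False, d=False, k=True, w=True, r=False

Verification: With this assignment, all 32 clauses evaluate to true.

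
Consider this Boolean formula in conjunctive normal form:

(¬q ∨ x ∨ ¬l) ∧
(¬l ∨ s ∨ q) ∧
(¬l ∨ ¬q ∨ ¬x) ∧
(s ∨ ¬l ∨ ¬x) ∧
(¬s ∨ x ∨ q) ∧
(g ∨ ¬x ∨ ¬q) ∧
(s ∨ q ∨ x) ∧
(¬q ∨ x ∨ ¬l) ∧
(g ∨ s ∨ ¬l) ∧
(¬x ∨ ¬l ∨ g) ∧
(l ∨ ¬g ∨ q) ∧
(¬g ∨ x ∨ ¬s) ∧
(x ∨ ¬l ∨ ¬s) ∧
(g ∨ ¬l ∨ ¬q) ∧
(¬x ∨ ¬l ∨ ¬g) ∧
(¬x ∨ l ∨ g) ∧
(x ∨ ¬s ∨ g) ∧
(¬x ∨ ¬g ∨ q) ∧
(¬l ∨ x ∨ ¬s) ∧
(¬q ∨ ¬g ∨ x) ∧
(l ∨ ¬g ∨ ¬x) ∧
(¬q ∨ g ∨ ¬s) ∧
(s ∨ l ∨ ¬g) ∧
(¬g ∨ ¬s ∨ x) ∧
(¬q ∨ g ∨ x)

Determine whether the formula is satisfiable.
No

No, the formula is not satisfiable.

No assignment of truth values to the variables can make all 25 clauses true simultaneously.

The formula is UNSAT (unsatisfiable).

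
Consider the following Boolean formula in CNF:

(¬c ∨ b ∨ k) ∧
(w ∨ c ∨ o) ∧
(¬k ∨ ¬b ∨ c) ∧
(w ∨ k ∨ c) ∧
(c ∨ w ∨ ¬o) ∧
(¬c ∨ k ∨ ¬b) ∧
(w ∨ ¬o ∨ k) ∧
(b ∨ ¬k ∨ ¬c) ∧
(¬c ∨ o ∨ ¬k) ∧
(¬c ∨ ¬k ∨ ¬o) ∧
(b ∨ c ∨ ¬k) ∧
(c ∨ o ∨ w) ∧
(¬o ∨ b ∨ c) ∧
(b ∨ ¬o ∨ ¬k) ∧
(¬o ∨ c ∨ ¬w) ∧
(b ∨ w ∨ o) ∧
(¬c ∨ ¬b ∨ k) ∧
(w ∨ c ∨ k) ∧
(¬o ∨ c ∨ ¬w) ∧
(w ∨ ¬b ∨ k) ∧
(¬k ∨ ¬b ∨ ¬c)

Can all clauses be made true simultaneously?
Yes

Yes, the formula is satisfiable.

One satisfying assignment is: c=False, k=False, o=False, b=False, w=True

Verification: With this assignment, all 21 clauses evaluate to true.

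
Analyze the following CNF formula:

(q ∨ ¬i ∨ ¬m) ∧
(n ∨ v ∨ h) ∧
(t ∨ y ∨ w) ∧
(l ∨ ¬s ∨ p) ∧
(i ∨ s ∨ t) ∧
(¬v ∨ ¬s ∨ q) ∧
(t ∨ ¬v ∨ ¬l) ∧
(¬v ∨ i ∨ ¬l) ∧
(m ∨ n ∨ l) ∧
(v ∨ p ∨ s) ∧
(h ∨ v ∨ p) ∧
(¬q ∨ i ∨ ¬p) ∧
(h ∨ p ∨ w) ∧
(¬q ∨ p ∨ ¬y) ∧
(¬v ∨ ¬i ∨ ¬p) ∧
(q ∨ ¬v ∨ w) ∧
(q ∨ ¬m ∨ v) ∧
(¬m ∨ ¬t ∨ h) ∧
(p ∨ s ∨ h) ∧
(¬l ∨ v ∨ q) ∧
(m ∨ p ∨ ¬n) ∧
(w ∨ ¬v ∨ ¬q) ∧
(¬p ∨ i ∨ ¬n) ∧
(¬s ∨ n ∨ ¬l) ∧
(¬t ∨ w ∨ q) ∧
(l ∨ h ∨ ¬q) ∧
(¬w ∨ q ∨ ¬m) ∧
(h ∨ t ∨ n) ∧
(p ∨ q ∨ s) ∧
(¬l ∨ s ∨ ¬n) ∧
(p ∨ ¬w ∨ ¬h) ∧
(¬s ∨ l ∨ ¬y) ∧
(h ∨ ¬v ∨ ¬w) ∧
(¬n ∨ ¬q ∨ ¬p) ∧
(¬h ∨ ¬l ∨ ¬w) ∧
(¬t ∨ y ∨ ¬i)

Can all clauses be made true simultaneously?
Yes

Yes, the formula is satisfiable.

One satisfying assignment is: n=True, w=False, s=True, q=True, p=False, t=True, i=False, m=True, l=True, v=False, h=True, y=False

Verification: With this assignment, all 36 clauses evaluate to true.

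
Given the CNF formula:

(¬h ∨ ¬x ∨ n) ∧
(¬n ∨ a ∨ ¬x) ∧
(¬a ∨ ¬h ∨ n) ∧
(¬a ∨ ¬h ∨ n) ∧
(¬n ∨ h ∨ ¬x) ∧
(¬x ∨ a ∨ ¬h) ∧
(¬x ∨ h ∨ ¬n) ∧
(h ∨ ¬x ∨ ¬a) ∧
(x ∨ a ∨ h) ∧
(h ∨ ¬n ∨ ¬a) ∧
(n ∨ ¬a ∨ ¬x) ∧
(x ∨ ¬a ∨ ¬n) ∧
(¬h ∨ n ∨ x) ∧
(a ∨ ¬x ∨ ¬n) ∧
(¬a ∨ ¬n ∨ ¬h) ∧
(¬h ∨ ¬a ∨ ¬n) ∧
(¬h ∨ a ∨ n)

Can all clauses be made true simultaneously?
Yes

Yes, the formula is satisfiable.

One satisfying assignment is: h=False, a=False, n=False, x=True

Verification: With this assignment, all 17 clauses evaluate to true.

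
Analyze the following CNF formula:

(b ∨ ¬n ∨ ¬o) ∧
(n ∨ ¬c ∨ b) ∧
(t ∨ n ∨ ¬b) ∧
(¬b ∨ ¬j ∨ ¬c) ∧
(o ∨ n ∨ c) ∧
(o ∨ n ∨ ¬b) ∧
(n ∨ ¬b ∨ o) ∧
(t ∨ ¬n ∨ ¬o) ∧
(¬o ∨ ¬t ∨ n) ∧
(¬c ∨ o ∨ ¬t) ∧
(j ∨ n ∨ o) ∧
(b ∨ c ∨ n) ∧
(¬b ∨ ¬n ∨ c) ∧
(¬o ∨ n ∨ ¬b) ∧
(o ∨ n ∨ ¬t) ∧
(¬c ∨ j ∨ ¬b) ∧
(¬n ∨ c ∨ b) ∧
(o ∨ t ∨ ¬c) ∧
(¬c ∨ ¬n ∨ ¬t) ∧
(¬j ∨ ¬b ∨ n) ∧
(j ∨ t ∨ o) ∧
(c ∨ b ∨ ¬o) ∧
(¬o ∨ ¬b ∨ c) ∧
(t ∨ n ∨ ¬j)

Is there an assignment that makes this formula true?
No

No, the formula is not satisfiable.

No assignment of truth values to the variables can make all 24 clauses true simultaneously.

The formula is UNSAT (unsatisfiable).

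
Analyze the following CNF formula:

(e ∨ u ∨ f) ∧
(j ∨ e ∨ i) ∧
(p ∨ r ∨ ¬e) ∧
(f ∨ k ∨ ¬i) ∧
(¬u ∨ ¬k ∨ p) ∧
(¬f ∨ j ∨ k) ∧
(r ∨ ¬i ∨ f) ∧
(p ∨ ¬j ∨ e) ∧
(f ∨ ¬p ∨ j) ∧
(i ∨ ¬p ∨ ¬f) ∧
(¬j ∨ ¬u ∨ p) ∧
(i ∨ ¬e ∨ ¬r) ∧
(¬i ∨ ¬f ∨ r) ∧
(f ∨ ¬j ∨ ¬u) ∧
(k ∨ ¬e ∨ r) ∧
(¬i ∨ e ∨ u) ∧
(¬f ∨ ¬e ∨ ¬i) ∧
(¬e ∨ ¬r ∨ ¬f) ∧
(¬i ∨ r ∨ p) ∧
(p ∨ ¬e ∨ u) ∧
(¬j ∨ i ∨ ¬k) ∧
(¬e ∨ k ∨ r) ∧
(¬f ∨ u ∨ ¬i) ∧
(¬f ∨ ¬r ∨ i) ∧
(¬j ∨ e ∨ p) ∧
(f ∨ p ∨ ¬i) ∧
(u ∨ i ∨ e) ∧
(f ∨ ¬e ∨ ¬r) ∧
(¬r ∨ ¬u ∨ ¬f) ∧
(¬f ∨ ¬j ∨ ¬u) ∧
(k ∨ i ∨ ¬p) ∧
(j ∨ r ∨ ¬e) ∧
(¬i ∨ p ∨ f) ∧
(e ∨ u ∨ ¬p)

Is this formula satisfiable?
No

No, the formula is not satisfiable.

No assignment of truth values to the variables can make all 34 clauses true simultaneously.

The formula is UNSAT (unsatisfiable).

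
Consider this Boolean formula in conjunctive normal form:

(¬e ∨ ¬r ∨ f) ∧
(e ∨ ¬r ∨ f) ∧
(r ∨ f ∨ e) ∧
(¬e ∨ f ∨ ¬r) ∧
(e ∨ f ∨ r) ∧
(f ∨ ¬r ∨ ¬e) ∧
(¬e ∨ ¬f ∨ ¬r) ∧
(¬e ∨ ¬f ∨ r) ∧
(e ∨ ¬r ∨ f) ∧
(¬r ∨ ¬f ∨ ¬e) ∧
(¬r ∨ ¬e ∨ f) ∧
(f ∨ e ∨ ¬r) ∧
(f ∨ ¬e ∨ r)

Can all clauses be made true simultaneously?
Yes

Yes, the formula is satisfiable.

One satisfying assignment is: e=False, r=False, f=True

Verification: With this assignment, all 13 clauses evaluate to true.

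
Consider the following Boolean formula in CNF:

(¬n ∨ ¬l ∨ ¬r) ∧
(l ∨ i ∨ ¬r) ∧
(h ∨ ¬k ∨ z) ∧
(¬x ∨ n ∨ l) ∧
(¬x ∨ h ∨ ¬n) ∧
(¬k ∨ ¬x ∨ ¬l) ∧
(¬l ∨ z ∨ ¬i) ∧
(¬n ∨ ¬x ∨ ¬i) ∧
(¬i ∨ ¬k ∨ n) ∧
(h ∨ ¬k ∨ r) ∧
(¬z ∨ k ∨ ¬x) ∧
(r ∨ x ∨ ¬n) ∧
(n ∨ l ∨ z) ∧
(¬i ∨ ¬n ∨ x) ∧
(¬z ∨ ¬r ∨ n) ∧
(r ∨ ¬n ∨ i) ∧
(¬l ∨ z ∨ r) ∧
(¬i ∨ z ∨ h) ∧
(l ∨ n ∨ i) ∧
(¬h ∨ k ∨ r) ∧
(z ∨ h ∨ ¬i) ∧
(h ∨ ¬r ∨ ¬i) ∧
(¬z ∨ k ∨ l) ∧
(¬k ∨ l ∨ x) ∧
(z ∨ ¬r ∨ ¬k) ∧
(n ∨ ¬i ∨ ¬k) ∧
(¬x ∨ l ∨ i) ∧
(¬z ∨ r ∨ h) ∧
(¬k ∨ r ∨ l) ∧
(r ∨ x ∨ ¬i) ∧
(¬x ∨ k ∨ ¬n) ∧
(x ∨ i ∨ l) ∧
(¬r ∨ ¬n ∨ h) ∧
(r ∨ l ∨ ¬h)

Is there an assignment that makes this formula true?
Yes

Yes, the formula is satisfiable.

One satisfying assignment is: i=False, r=True, l=True, x=False, h=False, n=False, k=False, z=False

Verification: With this assignment, all 34 clauses evaluate to true.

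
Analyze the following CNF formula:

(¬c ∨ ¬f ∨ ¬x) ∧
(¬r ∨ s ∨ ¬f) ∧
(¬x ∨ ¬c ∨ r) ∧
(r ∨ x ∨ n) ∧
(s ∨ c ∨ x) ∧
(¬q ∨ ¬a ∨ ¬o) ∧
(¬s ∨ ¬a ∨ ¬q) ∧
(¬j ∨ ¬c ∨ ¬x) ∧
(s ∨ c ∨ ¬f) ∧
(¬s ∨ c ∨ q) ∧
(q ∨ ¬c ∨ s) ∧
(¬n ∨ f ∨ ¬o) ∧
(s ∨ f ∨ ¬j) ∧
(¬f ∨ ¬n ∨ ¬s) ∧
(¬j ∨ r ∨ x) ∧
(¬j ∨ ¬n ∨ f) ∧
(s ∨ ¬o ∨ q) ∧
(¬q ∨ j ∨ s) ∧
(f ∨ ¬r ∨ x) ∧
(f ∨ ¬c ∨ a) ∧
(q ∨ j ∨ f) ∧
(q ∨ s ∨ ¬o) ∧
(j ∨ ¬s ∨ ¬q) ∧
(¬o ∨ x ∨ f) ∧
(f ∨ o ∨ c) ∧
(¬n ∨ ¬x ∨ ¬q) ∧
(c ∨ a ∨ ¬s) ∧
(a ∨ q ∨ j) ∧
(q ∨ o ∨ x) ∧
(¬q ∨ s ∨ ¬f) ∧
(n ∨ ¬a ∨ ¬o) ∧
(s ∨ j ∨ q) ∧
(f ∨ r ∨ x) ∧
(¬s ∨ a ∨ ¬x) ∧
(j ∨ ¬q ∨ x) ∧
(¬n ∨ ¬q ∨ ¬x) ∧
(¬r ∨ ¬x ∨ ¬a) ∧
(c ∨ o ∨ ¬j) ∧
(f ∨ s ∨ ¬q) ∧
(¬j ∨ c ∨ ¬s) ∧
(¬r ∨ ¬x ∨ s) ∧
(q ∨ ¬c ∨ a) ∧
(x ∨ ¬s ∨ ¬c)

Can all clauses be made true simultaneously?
No

No, the formula is not satisfiable.

No assignment of truth values to the variables can make all 43 clauses true simultaneously.

The formula is UNSAT (unsatisfiable).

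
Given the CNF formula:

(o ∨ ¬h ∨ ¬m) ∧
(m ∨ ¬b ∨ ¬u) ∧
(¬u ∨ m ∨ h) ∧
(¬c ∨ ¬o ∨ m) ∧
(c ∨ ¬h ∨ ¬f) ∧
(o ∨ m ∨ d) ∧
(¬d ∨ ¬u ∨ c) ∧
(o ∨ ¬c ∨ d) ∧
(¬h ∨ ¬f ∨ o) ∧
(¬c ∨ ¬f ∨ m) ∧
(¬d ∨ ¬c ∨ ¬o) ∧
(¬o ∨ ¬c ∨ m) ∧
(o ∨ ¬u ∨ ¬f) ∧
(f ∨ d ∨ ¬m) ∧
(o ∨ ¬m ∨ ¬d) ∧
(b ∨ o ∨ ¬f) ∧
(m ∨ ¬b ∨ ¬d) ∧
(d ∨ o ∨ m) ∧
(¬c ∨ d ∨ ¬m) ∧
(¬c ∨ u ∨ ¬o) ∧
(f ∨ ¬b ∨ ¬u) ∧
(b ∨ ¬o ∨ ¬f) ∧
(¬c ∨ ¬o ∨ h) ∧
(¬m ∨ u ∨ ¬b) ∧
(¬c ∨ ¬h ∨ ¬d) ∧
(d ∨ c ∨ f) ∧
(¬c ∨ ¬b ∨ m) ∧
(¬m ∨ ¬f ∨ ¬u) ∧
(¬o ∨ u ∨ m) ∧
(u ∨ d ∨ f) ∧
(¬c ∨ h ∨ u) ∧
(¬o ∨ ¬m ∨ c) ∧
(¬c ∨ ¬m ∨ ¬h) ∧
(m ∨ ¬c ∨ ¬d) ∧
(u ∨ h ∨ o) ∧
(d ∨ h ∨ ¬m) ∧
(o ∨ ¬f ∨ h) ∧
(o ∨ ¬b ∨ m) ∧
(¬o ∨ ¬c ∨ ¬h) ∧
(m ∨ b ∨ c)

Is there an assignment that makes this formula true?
No

No, the formula is not satisfiable.

No assignment of truth values to the variables can make all 40 clauses true simultaneously.

The formula is UNSAT (unsatisfiable).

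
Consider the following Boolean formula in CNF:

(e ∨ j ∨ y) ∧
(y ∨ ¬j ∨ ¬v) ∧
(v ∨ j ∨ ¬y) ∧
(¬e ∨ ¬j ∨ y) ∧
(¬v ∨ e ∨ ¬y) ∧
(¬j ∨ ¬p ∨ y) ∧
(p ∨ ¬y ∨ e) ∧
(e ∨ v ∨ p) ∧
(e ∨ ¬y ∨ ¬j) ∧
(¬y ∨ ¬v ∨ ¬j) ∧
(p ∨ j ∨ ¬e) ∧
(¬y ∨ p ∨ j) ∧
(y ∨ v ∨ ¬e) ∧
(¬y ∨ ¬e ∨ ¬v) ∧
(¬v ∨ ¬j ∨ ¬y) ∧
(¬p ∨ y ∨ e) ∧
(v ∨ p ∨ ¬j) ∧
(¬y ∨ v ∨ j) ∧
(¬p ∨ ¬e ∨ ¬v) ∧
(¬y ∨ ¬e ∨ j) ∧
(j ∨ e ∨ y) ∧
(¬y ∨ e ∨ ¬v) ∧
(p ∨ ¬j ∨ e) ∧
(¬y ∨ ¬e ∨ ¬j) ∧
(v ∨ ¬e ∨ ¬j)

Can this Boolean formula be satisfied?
No

No, the formula is not satisfiable.

No assignment of truth values to the variables can make all 25 clauses true simultaneously.

The formula is UNSAT (unsatisfiable).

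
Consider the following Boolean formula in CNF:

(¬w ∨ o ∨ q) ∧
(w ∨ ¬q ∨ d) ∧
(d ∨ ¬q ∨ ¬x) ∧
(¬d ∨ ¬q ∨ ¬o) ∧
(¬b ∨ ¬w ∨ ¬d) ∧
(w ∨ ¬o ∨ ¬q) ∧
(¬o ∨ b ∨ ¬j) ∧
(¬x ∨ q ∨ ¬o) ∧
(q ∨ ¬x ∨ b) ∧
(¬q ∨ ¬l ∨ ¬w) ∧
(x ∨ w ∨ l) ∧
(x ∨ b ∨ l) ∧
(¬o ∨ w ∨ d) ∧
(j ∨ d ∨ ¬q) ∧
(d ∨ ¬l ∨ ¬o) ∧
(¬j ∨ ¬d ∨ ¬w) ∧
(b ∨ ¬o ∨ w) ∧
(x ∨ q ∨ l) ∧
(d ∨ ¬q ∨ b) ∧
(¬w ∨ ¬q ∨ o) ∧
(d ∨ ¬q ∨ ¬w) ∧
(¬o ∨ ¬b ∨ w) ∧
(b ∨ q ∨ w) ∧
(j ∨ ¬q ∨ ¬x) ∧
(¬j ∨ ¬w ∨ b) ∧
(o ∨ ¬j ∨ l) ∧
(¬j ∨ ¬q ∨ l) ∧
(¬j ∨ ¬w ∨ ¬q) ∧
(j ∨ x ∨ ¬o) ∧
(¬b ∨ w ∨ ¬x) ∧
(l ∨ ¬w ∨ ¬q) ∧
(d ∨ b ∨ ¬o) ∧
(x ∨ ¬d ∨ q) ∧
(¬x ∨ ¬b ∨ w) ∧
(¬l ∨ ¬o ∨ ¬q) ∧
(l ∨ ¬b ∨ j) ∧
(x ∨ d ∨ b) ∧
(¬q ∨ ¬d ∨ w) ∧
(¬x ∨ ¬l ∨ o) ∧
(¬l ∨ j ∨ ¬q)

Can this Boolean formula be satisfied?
Yes

Yes, the formula is satisfiable.

One satisfying assignment is: j=False, b=True, q=False, w=False, l=True, d=False, x=False, o=False

Verification: With this assignment, all 40 clauses evaluate to true.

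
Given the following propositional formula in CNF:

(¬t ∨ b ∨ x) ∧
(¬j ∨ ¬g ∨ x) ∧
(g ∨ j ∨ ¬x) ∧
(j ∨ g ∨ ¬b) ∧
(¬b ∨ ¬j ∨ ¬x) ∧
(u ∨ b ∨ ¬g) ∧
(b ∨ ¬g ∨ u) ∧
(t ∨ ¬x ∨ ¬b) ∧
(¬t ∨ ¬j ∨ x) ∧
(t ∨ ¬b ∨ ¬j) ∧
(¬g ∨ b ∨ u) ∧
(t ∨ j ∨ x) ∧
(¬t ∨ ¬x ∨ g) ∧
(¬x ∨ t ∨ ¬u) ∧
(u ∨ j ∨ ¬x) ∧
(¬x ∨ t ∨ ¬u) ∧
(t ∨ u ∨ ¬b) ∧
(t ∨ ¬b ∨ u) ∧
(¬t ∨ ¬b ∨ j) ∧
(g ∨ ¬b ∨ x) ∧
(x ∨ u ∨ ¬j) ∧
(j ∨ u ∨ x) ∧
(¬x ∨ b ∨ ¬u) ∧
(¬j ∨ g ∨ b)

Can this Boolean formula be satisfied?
No

No, the formula is not satisfiable.

No assignment of truth values to the variables can make all 24 clauses true simultaneously.

The formula is UNSAT (unsatisfiable).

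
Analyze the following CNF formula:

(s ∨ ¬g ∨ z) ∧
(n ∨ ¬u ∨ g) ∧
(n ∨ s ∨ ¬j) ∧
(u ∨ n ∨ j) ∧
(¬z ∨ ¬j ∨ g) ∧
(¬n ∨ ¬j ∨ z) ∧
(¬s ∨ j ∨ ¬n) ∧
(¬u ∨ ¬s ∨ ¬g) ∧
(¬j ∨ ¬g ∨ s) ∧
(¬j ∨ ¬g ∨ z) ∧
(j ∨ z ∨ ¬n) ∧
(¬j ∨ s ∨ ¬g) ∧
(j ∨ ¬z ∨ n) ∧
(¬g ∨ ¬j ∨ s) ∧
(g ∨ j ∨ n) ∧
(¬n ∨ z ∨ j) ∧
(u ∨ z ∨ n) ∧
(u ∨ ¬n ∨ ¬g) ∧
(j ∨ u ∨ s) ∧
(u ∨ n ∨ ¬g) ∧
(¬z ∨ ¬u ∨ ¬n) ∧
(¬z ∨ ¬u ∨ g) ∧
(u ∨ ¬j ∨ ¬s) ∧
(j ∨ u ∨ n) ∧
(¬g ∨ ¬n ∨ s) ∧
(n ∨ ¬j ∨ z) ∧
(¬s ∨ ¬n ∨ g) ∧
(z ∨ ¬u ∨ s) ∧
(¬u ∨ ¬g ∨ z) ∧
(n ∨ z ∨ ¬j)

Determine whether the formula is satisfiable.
No

No, the formula is not satisfiable.

No assignment of truth values to the variables can make all 30 clauses true simultaneously.

The formula is UNSAT (unsatisfiable).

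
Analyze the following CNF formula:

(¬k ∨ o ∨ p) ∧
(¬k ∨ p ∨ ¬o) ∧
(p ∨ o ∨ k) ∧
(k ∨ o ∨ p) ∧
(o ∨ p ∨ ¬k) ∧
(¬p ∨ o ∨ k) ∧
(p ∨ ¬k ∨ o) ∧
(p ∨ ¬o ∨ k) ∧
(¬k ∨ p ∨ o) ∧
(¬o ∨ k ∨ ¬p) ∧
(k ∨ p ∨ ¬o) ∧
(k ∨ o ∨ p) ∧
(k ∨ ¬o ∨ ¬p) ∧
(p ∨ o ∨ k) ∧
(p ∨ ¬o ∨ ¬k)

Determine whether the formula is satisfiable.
Yes

Yes, the formula is satisfiable.

One satisfying assignment is: p=True, o=False, k=True

Verification: With this assignment, all 15 clauses evaluate to true.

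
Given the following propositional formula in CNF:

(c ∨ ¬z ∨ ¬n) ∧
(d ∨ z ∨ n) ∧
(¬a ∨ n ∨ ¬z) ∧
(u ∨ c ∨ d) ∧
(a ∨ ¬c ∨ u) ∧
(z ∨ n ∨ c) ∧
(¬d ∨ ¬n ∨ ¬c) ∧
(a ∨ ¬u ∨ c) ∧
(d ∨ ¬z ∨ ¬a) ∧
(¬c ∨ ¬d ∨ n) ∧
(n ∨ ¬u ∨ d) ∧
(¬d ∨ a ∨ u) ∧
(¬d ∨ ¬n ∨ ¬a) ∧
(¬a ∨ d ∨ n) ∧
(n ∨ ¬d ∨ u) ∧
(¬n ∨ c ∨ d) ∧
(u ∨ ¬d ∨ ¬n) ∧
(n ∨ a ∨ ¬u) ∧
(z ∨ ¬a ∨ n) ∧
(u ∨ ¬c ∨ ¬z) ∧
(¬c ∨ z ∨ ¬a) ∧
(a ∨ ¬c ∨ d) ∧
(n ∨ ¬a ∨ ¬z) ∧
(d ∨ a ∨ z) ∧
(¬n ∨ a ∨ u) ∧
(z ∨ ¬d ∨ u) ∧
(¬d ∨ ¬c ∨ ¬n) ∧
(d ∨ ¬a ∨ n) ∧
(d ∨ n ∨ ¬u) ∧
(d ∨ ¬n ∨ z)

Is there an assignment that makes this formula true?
No

No, the formula is not satisfiable.

No assignment of truth values to the variables can make all 30 clauses true simultaneously.

The formula is UNSAT (unsatisfiable).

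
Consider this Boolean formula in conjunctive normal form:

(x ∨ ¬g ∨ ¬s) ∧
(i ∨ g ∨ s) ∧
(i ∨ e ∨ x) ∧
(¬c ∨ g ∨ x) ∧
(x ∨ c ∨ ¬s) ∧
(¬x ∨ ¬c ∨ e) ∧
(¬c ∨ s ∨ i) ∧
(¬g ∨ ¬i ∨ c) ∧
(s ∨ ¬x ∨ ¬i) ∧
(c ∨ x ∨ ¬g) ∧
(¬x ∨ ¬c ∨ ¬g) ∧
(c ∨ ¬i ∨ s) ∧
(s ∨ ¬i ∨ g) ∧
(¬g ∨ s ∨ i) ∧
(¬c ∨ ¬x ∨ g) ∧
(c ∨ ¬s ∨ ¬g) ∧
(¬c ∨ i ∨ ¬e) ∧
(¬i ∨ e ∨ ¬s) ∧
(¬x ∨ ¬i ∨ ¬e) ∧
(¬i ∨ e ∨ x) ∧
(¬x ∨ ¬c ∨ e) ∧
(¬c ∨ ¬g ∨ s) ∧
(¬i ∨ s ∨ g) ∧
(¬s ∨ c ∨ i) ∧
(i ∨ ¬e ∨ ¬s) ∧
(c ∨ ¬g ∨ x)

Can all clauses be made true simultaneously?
No

No, the formula is not satisfiable.

No assignment of truth values to the variables can make all 26 clauses true simultaneously.

The formula is UNSAT (unsatisfiable).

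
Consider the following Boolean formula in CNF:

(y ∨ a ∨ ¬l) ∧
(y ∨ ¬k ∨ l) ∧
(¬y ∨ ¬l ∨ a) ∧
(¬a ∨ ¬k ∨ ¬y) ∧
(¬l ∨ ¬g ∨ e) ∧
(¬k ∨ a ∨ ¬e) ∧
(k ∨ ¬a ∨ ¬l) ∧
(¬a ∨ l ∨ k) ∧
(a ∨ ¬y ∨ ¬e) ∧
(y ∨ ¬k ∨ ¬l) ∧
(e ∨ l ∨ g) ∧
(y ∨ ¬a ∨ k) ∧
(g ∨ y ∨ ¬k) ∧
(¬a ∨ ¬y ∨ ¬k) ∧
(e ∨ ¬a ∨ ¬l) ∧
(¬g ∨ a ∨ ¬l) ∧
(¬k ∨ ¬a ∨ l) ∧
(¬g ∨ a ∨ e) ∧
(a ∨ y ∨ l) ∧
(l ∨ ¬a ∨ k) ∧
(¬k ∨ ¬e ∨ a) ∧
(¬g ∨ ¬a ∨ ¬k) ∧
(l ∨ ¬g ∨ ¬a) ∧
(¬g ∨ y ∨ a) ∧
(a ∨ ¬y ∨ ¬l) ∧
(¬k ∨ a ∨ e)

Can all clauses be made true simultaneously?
No

No, the formula is not satisfiable.

No assignment of truth values to the variables can make all 26 clauses true simultaneously.

The formula is UNSAT (unsatisfiable).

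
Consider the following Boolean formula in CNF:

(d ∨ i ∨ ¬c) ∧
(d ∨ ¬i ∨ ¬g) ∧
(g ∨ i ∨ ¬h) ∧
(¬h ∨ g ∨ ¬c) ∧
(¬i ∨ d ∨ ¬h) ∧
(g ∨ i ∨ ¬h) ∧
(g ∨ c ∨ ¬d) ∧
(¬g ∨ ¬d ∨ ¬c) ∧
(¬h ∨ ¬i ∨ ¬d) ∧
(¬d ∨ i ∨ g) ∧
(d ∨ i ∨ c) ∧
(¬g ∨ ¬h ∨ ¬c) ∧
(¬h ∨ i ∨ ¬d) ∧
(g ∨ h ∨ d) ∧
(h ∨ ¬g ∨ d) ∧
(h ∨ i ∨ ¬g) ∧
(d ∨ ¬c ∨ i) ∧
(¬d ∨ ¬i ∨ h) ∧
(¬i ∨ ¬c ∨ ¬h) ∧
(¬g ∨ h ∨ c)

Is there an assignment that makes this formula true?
No

No, the formula is not satisfiable.

No assignment of truth values to the variables can make all 20 clauses true simultaneously.

The formula is UNSAT (unsatisfiable).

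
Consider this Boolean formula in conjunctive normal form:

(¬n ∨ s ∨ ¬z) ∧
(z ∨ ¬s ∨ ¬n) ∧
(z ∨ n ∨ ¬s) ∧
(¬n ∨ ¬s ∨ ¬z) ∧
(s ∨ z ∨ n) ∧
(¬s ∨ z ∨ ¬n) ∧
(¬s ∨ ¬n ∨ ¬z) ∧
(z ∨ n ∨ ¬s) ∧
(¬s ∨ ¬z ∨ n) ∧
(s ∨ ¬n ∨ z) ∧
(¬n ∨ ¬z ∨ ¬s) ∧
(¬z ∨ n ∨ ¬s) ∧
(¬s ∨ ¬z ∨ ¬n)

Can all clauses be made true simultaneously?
Yes

Yes, the formula is satisfiable.

One satisfying assignment is: n=False, z=True, s=False

Verification: With this assignment, all 13 clauses evaluate to true.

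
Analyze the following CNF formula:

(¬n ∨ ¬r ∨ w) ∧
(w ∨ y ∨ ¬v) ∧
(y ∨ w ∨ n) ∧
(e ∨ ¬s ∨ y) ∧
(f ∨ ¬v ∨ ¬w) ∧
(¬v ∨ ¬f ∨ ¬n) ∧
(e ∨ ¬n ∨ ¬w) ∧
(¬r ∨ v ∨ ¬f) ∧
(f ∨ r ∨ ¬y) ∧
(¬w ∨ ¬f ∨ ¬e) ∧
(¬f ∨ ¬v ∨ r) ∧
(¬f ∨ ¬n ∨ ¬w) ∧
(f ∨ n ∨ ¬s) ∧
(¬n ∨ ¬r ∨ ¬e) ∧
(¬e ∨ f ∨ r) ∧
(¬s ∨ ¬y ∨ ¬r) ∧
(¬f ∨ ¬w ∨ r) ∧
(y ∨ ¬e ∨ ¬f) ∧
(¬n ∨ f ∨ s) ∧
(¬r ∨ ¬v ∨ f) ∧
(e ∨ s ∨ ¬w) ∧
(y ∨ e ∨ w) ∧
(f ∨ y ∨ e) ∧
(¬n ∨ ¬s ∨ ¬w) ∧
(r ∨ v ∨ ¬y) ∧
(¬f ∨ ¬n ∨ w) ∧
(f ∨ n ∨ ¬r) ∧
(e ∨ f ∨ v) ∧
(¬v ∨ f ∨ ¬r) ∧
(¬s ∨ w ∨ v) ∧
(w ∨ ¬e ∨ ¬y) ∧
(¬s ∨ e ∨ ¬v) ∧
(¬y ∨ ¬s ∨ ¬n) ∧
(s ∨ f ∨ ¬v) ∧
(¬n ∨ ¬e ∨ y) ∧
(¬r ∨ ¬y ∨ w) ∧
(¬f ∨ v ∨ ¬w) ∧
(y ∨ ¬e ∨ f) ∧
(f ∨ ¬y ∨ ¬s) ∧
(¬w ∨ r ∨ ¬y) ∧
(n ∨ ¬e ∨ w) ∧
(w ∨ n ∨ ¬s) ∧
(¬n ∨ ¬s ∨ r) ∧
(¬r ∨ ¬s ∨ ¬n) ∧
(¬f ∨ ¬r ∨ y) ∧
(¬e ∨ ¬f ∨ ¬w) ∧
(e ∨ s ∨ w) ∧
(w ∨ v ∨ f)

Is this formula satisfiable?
No

No, the formula is not satisfiable.

No assignment of truth values to the variables can make all 48 clauses true simultaneously.

The formula is UNSAT (unsatisfiable).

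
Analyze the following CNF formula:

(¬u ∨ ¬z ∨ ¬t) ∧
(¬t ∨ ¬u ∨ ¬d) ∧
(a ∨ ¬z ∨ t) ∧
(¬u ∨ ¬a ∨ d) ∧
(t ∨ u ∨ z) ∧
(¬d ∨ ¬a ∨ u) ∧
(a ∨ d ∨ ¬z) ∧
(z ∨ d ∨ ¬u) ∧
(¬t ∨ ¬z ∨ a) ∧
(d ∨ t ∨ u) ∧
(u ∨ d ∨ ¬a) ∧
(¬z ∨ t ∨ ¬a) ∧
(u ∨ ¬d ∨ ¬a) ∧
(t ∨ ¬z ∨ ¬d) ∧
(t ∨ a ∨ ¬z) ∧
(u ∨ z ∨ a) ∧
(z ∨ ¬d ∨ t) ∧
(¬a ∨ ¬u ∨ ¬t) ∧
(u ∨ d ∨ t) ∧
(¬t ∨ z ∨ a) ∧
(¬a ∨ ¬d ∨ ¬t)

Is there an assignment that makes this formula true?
No

No, the formula is not satisfiable.

No assignment of truth values to the variables can make all 21 clauses true simultaneously.

The formula is UNSAT (unsatisfiable).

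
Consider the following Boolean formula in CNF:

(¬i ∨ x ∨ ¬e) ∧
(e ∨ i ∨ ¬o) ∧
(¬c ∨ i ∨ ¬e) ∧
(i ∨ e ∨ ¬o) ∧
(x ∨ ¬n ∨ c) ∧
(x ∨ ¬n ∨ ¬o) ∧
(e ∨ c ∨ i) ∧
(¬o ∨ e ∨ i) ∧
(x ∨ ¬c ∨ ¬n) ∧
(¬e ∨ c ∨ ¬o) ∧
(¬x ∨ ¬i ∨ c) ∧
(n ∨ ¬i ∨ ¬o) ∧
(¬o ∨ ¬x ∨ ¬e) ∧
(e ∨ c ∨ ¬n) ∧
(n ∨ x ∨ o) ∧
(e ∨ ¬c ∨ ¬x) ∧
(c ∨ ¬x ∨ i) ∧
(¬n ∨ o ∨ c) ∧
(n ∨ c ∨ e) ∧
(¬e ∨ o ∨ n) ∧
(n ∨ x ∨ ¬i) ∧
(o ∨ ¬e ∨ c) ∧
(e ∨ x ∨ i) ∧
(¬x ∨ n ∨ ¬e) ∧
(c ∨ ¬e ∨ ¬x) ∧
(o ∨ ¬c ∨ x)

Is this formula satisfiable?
Yes

Yes, the formula is satisfiable.

One satisfying assignment is: o=False, n=True, i=True, e=True, x=True, c=True

Verification: With this assignment, all 26 clauses evaluate to true.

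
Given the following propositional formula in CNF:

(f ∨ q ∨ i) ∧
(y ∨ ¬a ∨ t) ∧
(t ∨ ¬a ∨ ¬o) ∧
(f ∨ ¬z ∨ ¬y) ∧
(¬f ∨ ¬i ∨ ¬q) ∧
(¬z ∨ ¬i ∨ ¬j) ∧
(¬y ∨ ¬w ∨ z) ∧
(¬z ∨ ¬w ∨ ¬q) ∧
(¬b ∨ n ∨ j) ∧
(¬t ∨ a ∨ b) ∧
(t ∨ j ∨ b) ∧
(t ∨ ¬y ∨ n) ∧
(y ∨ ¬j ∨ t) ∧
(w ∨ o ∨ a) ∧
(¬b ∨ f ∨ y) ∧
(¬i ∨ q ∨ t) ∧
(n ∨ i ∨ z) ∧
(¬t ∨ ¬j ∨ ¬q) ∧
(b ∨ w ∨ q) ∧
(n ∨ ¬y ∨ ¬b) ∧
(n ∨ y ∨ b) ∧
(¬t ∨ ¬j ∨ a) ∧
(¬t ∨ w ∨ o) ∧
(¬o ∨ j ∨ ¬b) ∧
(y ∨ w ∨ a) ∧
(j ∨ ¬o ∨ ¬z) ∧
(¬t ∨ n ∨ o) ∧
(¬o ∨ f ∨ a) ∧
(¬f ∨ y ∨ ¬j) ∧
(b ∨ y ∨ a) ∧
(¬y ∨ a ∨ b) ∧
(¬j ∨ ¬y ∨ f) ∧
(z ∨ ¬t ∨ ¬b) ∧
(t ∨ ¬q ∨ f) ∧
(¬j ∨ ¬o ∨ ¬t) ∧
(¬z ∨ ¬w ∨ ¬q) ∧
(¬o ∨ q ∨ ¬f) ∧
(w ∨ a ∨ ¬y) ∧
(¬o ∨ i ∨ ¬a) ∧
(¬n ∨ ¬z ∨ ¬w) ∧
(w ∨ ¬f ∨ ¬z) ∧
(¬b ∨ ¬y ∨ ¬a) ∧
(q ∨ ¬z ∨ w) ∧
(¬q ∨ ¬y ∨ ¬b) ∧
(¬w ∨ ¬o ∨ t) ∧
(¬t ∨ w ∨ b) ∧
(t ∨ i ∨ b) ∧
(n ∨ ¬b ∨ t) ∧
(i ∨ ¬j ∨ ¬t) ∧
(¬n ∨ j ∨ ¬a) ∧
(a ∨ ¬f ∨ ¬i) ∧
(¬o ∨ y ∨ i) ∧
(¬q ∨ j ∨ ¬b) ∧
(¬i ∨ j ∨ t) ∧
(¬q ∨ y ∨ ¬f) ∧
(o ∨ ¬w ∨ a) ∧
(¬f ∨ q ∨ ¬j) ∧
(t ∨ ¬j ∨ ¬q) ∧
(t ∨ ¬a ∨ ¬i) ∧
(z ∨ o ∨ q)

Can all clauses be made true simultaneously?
No

No, the formula is not satisfiable.

No assignment of truth values to the variables can make all 60 clauses true simultaneously.

The formula is UNSAT (unsatisfiable).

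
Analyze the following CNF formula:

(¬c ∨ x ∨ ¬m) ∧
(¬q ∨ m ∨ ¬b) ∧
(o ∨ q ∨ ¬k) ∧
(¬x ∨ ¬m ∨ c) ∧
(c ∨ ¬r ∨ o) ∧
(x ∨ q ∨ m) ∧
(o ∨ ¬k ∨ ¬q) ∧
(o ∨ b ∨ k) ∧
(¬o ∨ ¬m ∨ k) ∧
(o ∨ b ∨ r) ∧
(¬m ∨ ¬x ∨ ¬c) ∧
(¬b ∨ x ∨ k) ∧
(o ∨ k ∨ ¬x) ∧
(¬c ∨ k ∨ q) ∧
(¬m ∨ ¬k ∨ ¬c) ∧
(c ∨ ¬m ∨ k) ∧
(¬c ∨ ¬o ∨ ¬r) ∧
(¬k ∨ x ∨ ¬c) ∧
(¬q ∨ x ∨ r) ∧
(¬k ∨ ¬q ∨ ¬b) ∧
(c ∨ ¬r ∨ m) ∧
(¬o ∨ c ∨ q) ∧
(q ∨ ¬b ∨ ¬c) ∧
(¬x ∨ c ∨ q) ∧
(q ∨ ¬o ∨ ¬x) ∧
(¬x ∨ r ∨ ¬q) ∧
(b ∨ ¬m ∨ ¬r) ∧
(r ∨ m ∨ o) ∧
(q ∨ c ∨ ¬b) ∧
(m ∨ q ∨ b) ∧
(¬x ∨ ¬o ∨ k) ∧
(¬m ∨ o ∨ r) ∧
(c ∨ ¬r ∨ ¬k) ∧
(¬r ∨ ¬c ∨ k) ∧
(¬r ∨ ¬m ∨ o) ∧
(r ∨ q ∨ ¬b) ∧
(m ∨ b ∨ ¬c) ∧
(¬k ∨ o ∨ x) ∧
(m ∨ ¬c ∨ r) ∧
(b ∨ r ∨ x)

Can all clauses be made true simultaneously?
No

No, the formula is not satisfiable.

No assignment of truth values to the variables can make all 40 clauses true simultaneously.

The formula is UNSAT (unsatisfiable).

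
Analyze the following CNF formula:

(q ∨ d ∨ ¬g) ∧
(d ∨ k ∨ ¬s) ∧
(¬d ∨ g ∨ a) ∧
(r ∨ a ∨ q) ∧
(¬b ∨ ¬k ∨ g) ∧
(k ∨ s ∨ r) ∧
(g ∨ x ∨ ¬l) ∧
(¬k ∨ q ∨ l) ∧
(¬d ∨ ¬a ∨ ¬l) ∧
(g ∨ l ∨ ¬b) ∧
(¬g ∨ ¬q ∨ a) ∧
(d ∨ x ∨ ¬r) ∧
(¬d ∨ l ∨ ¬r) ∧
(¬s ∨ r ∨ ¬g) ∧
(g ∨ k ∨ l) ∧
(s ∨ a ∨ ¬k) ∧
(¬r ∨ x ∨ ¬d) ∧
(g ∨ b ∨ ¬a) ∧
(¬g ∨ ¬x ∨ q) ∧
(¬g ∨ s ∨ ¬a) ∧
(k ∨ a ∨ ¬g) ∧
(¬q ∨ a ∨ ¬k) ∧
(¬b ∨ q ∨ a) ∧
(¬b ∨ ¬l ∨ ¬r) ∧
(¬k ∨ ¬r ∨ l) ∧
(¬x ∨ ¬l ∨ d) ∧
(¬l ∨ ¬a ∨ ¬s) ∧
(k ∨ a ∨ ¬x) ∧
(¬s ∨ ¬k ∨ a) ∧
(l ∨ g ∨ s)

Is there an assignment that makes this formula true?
No

No, the formula is not satisfiable.

No assignment of truth values to the variables can make all 30 clauses true simultaneously.

The formula is UNSAT (unsatisfiable).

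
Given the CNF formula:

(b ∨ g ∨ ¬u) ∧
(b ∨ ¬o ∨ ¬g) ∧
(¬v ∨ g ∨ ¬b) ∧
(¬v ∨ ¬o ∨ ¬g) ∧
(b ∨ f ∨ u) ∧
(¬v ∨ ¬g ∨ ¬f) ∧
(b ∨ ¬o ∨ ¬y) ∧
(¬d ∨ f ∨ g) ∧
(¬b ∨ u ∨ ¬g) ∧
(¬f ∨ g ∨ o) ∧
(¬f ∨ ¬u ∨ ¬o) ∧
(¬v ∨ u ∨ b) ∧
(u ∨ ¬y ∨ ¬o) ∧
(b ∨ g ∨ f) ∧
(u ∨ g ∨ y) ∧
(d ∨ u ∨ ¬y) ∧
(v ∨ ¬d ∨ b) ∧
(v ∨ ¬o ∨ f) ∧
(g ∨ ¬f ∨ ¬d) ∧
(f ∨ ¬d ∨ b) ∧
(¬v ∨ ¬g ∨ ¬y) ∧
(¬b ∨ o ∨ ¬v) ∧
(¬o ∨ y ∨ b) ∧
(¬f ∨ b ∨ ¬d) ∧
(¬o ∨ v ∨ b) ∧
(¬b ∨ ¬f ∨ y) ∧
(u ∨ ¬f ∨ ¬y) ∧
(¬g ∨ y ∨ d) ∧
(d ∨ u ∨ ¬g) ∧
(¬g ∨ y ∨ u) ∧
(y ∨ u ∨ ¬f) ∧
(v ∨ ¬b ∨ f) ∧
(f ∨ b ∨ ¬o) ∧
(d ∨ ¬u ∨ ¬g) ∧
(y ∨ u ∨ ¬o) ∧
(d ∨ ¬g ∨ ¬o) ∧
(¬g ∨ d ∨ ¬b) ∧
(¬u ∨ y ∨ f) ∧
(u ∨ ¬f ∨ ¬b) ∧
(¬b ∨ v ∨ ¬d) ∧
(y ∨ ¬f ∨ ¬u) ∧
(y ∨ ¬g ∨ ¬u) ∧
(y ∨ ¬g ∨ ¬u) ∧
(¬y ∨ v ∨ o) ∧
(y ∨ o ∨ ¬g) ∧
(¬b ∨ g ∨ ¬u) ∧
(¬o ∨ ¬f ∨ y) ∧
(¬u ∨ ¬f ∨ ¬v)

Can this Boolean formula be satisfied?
No

No, the formula is not satisfiable.

No assignment of truth values to the variables can make all 48 clauses true simultaneously.

The formula is UNSAT (unsatisfiable).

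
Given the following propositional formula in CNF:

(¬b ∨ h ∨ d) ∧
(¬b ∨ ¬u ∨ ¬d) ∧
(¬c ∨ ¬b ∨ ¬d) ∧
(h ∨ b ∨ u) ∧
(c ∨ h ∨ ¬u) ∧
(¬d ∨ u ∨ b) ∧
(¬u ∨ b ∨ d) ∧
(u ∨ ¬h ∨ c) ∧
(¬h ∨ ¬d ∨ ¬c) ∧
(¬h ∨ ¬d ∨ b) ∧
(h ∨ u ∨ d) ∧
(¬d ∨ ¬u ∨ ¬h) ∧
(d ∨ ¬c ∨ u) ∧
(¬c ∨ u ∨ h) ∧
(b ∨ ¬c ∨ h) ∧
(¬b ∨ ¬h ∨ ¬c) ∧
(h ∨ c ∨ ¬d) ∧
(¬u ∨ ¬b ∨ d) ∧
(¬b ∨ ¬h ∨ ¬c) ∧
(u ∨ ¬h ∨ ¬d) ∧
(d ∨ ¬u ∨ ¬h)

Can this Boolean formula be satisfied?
No

No, the formula is not satisfiable.

No assignment of truth values to the variables can make all 21 clauses true simultaneously.

The formula is UNSAT (unsatisfiable).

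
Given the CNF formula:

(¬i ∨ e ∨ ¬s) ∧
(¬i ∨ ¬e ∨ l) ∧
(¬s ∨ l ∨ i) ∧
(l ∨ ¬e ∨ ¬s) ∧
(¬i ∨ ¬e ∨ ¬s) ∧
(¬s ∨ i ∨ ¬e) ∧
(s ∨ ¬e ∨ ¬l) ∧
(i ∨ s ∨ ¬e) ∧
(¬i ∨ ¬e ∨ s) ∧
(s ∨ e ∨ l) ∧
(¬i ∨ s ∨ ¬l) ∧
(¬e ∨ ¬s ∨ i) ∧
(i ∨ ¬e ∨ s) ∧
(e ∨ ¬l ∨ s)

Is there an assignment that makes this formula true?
Yes

Yes, the formula is satisfiable.

One satisfying assignment is: s=True, i=False, l=True, e=False

Verification: With this assignment, all 14 clauses evaluate to true.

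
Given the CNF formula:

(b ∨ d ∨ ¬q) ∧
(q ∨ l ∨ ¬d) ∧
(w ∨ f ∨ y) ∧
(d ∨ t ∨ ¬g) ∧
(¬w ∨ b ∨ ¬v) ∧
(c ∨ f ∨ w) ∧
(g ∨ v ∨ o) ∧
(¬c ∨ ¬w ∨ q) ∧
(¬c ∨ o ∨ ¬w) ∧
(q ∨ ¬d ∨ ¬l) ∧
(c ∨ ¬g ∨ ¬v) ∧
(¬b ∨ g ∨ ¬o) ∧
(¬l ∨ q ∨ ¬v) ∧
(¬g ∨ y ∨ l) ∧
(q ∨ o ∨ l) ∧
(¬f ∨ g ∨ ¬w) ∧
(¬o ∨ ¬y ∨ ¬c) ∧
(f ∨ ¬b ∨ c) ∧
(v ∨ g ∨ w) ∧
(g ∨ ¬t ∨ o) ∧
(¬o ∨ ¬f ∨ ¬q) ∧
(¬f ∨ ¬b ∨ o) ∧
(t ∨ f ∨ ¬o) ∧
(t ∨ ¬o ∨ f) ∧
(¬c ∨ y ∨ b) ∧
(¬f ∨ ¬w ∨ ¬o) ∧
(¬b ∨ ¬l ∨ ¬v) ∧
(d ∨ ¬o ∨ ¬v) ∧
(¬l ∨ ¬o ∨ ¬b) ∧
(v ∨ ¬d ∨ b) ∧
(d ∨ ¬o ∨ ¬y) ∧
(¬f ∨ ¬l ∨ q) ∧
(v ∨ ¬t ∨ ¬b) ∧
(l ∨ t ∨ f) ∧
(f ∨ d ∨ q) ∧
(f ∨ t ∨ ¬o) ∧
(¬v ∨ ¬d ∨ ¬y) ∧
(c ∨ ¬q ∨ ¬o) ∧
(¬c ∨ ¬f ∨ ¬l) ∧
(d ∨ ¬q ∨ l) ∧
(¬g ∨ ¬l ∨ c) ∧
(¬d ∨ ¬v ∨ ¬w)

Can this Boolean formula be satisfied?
Yes

Yes, the formula is satisfiable.

One satisfying assignment is: f=False, v=False, b=True, g=True, w=False, y=True, c=True, q=True, l=True, t=False, o=False, d=True

Verification: With this assignment, all 42 clauses evaluate to true.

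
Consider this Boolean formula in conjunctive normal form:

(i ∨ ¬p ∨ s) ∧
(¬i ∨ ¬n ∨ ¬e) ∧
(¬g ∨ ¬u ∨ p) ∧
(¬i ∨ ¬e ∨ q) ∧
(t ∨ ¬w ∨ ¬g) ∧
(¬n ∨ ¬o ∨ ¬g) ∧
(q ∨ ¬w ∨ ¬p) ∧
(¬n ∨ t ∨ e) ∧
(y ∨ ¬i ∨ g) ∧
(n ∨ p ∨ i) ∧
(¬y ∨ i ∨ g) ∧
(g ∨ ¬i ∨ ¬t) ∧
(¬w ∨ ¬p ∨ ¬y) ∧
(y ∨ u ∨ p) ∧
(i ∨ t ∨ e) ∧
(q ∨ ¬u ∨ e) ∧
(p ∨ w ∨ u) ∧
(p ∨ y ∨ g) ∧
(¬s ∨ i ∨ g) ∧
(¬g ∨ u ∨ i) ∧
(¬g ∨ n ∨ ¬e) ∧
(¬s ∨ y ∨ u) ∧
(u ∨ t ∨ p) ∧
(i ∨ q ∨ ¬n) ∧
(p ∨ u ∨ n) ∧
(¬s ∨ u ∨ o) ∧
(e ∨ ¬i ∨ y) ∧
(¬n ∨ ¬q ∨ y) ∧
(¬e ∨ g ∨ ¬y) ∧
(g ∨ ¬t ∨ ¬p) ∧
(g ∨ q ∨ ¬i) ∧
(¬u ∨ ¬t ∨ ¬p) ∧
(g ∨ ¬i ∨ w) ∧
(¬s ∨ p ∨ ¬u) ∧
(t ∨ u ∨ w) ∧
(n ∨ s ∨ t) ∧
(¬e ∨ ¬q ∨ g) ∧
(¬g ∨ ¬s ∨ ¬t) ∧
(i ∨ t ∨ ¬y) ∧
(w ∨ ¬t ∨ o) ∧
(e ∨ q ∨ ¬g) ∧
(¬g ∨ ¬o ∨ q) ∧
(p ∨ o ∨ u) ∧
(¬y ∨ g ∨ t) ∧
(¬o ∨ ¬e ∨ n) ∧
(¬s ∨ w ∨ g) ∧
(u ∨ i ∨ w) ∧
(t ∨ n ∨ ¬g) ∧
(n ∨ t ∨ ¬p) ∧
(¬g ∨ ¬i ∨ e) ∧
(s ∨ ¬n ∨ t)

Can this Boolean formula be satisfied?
No

No, the formula is not satisfiable.

No assignment of truth values to the variables can make all 51 clauses true simultaneously.

The formula is UNSAT (unsatisfiable).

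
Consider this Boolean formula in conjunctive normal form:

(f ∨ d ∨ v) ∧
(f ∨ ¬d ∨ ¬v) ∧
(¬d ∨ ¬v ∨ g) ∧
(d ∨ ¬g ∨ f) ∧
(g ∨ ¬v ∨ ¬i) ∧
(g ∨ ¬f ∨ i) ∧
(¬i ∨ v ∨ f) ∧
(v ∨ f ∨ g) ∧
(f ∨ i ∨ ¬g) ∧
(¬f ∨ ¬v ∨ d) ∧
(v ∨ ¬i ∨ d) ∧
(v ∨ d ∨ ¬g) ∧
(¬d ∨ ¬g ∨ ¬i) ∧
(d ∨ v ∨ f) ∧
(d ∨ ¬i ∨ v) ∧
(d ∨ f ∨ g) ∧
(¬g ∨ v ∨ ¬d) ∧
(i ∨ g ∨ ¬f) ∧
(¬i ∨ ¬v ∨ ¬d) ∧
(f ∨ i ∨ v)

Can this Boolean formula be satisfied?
Yes

Yes, the formula is satisfiable.

One satisfying assignment is: d=True, g=False, i=True, v=False, f=True

Verification: With this assignment, all 20 clauses evaluate to true.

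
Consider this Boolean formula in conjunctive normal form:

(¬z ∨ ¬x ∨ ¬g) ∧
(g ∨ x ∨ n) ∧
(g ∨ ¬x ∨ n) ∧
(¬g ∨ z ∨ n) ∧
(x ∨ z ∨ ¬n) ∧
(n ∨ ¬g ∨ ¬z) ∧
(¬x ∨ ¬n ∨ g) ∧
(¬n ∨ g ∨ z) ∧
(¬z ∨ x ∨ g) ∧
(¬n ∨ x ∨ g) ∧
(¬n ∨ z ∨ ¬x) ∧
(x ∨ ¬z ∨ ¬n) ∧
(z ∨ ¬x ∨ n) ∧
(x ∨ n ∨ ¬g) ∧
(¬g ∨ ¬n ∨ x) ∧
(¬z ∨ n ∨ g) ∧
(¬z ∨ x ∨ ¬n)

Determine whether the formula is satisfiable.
No

No, the formula is not satisfiable.

No assignment of truth values to the variables can make all 17 clauses true simultaneously.

The formula is UNSAT (unsatisfiable).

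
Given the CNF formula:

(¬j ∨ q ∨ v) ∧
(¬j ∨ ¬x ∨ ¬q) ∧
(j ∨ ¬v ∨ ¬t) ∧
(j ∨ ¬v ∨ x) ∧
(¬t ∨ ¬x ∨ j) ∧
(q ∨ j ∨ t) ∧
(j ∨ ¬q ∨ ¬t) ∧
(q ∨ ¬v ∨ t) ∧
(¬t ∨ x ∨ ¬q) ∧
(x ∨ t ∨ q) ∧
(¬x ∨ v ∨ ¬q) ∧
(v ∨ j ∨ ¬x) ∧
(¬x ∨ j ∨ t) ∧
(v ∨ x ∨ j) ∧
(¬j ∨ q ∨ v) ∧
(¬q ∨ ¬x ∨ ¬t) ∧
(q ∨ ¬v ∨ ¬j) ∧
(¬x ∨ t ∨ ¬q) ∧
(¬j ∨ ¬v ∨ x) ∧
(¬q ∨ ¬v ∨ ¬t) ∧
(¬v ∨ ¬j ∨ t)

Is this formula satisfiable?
Yes

Yes, the formula is satisfiable.

One satisfying assignment is: v=False, j=True, t=False, q=True, x=False

Verification: With this assignment, all 21 clauses evaluate to true.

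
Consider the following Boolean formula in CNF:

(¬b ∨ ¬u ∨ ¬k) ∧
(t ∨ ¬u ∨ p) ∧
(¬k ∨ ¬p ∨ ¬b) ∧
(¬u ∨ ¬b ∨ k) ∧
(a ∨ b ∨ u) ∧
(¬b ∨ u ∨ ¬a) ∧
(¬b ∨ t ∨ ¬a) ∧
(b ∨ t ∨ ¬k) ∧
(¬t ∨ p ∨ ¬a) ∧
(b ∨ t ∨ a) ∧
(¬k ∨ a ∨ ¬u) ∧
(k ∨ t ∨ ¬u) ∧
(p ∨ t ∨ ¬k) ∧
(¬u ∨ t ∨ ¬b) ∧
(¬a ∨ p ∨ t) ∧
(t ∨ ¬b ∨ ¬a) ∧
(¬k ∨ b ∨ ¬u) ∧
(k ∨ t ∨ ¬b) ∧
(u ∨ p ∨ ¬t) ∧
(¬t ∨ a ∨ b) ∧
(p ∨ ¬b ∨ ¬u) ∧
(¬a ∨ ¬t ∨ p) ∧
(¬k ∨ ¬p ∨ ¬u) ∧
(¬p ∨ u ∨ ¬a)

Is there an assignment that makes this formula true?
Yes

Yes, the formula is satisfiable.

One satisfying assignment is: a=False, p=True, t=True, b=True, u=False, k=False

Verification: With this assignment, all 24 clauses evaluate to true.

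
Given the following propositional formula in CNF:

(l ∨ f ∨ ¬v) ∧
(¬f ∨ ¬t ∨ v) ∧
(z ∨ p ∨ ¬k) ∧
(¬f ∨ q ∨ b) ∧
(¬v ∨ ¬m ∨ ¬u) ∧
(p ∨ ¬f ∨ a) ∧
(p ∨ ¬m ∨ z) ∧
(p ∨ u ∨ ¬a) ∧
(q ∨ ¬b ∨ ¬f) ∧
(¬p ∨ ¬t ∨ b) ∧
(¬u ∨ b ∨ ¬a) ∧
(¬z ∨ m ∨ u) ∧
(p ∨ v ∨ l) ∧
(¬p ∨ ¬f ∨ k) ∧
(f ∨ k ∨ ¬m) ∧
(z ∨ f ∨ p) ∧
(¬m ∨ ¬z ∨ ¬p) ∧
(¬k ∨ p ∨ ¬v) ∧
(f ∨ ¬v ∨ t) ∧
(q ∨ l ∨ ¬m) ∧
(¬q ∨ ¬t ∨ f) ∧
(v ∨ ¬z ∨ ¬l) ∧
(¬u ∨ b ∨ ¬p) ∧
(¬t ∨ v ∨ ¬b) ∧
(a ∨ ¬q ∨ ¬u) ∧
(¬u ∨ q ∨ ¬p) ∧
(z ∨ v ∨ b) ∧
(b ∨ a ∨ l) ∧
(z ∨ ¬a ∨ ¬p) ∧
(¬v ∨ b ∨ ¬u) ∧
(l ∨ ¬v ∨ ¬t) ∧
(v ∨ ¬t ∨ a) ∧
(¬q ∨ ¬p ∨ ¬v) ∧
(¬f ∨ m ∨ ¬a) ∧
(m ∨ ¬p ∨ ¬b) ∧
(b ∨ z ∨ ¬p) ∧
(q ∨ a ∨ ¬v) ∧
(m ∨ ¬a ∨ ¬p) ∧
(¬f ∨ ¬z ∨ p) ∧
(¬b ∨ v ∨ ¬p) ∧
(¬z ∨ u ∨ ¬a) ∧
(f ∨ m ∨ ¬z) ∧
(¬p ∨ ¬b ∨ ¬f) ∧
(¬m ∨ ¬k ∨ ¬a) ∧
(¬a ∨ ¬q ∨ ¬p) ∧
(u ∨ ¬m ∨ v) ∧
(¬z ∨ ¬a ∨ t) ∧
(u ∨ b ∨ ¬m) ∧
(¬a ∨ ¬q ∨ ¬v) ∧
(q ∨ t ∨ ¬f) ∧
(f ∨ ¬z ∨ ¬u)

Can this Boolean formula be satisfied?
No

No, the formula is not satisfiable.

No assignment of truth values to the variables can make all 51 clauses true simultaneously.

The formula is UNSAT (unsatisfiable).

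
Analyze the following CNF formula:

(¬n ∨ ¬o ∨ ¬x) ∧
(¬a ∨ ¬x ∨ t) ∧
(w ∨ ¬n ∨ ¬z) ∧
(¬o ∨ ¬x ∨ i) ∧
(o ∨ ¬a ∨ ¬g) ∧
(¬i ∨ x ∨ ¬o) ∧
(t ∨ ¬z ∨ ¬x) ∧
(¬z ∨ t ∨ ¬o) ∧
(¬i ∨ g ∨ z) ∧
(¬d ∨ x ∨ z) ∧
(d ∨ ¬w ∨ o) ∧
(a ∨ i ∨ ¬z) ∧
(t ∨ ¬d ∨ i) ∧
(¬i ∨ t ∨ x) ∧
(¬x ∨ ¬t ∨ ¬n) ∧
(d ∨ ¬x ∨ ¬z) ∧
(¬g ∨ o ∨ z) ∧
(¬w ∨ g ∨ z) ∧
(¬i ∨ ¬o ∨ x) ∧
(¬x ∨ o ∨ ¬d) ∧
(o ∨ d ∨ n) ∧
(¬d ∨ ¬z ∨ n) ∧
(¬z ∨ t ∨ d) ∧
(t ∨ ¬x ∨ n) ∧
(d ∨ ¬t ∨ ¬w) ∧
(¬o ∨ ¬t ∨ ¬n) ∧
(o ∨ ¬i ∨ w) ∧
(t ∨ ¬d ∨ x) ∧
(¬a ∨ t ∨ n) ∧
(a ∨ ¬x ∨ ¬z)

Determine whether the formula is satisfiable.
Yes

Yes, the formula is satisfiable.

One satisfying assignment is: o=False, d=False, i=False, t=False, w=False, x=False, n=True, z=False, a=False, g=False

Verification: With this assignment, all 30 clauses evaluate to true.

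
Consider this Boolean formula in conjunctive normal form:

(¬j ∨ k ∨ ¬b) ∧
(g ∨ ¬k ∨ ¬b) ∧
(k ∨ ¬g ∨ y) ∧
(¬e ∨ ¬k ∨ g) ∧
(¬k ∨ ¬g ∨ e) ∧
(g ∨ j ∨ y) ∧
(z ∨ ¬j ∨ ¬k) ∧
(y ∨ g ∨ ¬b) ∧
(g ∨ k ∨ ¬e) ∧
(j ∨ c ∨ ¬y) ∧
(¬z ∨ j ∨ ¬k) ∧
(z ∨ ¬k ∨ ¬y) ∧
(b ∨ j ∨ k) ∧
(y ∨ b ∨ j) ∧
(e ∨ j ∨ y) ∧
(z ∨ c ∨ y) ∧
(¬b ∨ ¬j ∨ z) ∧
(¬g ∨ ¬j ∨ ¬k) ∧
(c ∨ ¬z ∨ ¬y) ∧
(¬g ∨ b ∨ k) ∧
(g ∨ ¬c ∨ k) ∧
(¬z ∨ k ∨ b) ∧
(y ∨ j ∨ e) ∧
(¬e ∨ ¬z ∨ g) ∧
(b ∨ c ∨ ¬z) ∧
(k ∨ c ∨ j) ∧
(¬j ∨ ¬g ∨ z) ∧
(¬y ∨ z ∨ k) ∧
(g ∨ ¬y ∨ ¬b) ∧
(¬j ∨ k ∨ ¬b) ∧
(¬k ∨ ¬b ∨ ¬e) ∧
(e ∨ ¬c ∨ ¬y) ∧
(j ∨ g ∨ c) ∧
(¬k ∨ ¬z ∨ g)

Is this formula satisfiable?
Yes

Yes, the formula is satisfiable.

One satisfying assignment is: z=True, g=True, y=True, e=True, k=False, j=False, b=True, c=True

Verification: With this assignment, all 34 clauses evaluate to true.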